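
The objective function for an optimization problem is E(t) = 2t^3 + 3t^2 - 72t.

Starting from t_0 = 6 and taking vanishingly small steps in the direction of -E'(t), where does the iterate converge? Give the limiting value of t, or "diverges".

3

E'(t) = 6(t - 3)(t + 4), so E'(6) = 180.
Gradient descent moves in the -E' direction, i.e. t is decreasing.
The nearest critical point in that direction is t = 3, where E'' = 42 > 0 (a local minimum). The iterate converges there.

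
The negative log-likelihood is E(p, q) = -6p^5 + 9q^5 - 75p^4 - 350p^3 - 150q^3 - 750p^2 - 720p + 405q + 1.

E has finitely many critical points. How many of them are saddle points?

8

E separates as a function of p plus a function of q, so ∇E=0 decouples.
∂E/∂p = -30(p + 1)(p + 2)(p + 3)(p + 4) = 0 at p ∈ {-4, -3, -2, -1}; ∂E/∂q = 45(q - 3)(q - 1)(q + 1)(q + 3) = 0 at q ∈ {-3, -1, 1, 3}.
The Hessian is diagonal: diag(E_pp, E_qq). Second derivatives: E_pp(-4)=180, E_pp(-3)=-60, E_pp(-2)=60, E_pp(-1)=-180; E_qq(-3)=-2160, E_qq(-1)=720, E_qq(1)=-720, E_qq(3)=2160.
Saddle points occur where the two diagonal entries have opposite signs: (-4, -3), (-4, 1), (-3, -1), (-3, 3), (-2, -3), (-2, 1), (-1, -1), (-1, 3). Count: 8.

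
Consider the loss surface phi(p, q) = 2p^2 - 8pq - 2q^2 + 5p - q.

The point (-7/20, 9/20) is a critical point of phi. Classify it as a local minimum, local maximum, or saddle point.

saddle point

The Hessian of phi is constant: H = [[4, -8], [-8, -4]].
det(H) = 4·(-4) − (-8)² = -80.
Since det(H) < 0, H is indefinite and the critical point is a saddle point.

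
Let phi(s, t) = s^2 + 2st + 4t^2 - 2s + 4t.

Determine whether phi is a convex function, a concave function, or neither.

convex

phi is quadratic, so its Hessian is the constant matrix H = [[2, 2], [2, 8]].
det(H) = 12, tr(H) = 10.
det(H) > 0 and tr(H) > 0, so H is positive definite everywhere: convex.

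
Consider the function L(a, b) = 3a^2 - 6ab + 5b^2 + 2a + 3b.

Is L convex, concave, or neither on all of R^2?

convex

L is quadratic, so its Hessian is the constant matrix H = [[6, -6], [-6, 10]].
det(H) = 24, tr(H) = 16.
det(H) > 0 and tr(H) > 0, so H is positive definite everywhere: convex.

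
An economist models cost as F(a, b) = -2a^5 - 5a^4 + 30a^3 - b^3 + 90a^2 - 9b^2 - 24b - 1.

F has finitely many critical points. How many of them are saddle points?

F separates as a function of a plus a function of b, so ∇F=0 decouples.
∂F/∂a = -10a(a - 3)(a + 2)(a + 3) = 0 at a ∈ {-3, -2, 0, 3}; ∂F/∂b = -3(b + 2)(b + 4) = 0 at b ∈ {-4, -2}.
The Hessian is diagonal: diag(F_aa, F_bb). Second derivatives: F_aa(-3)=180, F_aa(-2)=-100, F_aa(0)=180, F_aa(3)=-900; F_bb(-4)=6, F_bb(-2)=-6.
Saddle points occur where the two diagonal entries have opposite signs: (-3, -2), (-2, -4), (0, -2), (3, -4). Count: 4.

4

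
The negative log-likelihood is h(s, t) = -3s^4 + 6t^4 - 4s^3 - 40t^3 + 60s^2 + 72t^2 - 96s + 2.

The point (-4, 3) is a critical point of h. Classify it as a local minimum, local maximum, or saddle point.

The mixed partial ∂²h/∂s∂t is 0, so the Hessian at any point is diag(h_ss, h_tt) = diag(12(-3s^2 - 2s + 10), 24(3t^2 - 10t + 6)).
At (-4, 3): H = diag(-360, 72).
The eigenvalues have opposite signs, so H is indefinite: a saddle point.

saddle point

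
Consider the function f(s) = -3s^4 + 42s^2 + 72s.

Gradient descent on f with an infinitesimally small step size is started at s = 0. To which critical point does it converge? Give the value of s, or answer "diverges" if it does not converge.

-1

f'(s) = -12(s - 3)(s + 1)(s + 2), so f'(0) = 72.
Gradient descent moves in the -f' direction, i.e. s is decreasing.
The nearest critical point in that direction is s = -1, where f'' = 48 > 0 (a local minimum). The iterate converges there.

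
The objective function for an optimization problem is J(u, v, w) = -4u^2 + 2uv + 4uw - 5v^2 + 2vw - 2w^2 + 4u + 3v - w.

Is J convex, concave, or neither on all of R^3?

concave

J is quadratic, so its Hessian is the constant matrix H = [[-8, 2, 4], [2, -10, 2], [4, 2, -4]].
Leading principal minors: -8, 76, -80.
Signs alternate −, +, − ⇒ H ≺ 0 ⇒ concave.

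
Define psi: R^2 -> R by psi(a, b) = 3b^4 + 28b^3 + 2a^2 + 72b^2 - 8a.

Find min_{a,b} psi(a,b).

psi(a,b) separates as P(a) + Q(b), so its minimum is min P + min Q.
P'(a) = 4a - 8 vanishes at a ∈ {2}; Q'(b) = 12b(b + 3)(b + 4) vanishes at b ∈ {-4, -3, 0}.
Local minima of P (where P''>0): P(2)=-8. Local minima of Q: Q(-4)=128, Q(0)=0.
So the global minimum of psi is P(2) + Q(0) = -8 + 0 = -8, attained at (2, 0).

-8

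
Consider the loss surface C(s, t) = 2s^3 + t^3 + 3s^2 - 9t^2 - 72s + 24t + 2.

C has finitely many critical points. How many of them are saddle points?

2

C separates as a function of s plus a function of t, so ∇C=0 decouples.
∂C/∂s = 6(s - 3)(s + 4) = 0 at s ∈ {-4, 3}; ∂C/∂t = 3(t - 4)(t - 2) = 0 at t ∈ {2, 4}.
The Hessian is diagonal: diag(C_ss, C_tt). Second derivatives: C_ss(-4)=-42, C_ss(3)=42; C_tt(2)=-6, C_tt(4)=6.
Saddle points occur where the two diagonal entries have opposite signs: (-4, 4), (3, 2). Count: 2.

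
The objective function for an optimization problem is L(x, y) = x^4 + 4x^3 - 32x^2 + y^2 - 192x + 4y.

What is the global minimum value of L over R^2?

-772

L(x,y) separates as P(x) + Q(y), so its minimum is min P + min Q.
P'(x) = 4(x - 4)(x + 3)(x + 4) vanishes at x ∈ {-4, -3, 4}; Q'(y) = 2y + 4 vanishes at y ∈ {-2}.
Local minima of P (where P''>0): P(-4)=256, P(4)=-768. Local minima of Q: Q(-2)=-4.
So the global minimum of L is P(4) + Q(-2) = -768 − 4 = -772, attained at (4, -2).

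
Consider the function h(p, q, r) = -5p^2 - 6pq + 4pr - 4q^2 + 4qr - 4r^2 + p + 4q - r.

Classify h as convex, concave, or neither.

concave

h is quadratic, so its Hessian is the constant matrix H = [[-10, -6, 4], [-6, -8, 4], [4, 4, -8]].
Leading principal minors: -10, 44, -256.
Signs alternate −, +, − ⇒ H ≺ 0 ⇒ concave.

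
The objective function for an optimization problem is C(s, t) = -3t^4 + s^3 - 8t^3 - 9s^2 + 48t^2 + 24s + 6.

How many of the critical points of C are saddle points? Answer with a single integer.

3

C separates as a function of s plus a function of t, so ∇C=0 decouples.
∂C/∂s = 3(s - 4)(s - 2) = 0 at s ∈ {2, 4}; ∂C/∂t = -12t(t - 2)(t + 4) = 0 at t ∈ {-4, 0, 2}.
The Hessian is diagonal: diag(C_ss, C_tt). Second derivatives: C_ss(2)=-6, C_ss(4)=6; C_tt(-4)=-288, C_tt(0)=96, C_tt(2)=-144.
Saddle points occur where the two diagonal entries have opposite signs: (2, 0), (4, -4), (4, 2). Count: 3.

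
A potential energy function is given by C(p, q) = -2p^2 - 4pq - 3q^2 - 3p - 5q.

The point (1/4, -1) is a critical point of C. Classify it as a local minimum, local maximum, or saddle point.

The Hessian of C is constant: H = [[-4, -4], [-4, -6]].
det(H) = (-4)·(-6) − (-4)² = 8.
det(H) > 0 and tr(H) = -10 < 0, so H is negative definite and the point is a local maximum.

local maximum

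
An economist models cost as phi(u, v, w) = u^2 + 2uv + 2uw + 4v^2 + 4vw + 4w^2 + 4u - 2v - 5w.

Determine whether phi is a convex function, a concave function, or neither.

convex

phi is quadratic, so its Hessian is the constant matrix H = [[2, 2, 2], [2, 8, 4], [2, 4, 8]].
Leading principal minors: 2, 12, 64.
All positive ⇒ H ≻ 0 ⇒ convex.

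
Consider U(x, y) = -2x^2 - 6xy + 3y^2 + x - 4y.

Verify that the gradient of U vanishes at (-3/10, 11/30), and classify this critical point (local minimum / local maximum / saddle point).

∇U = (-4x - 6y + 1, -6x + 6y - 4); substituting (-3/10, 11/30) gives ∇U = (0, 0), so (-3/10, 11/30) is indeed a critical point.
The Hessian of U is constant: H = [[-4, -6], [-6, 6]].
det(H) = (-4)·6 − (-6)² = -60.
Since det(H) < 0, H is indefinite and the critical point is a saddle point.

saddle point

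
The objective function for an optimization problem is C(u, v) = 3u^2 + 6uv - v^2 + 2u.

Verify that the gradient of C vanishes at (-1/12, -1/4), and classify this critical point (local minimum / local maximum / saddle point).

saddle point

∇C = (6u + 6v + 2, 6u - 2v); substituting (-1/12, -1/4) gives ∇C = (0, 0), so (-1/12, -1/4) is indeed a critical point.
The Hessian of C is constant: H = [[6, 6], [6, -2]].
det(H) = 6·(-2) − 6² = -48.
Since det(H) < 0, H is indefinite and the critical point is a saddle point.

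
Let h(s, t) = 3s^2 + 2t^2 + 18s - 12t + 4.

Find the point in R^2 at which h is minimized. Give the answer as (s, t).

(-3, 3)

h(s,t) separates as P(s) + Q(t) + 4, so its minimum is min P + min Q + 4.
P'(s) = 6s + 18 vanishes at s ∈ {-3}; Q'(t) = 4(t - 3) vanishes at t ∈ {3}.
Local minima of P (where P''>0): P(-3)=-27. Local minima of Q: Q(3)=-18.
So the global minimum of h is P(-3) + Q(3) + 4 = -27 − 18 + 4 = -41, attained at (-3, 3).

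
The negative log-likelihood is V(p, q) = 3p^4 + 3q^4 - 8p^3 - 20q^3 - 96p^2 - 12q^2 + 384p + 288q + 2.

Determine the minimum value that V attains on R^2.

V(p,q) separates as A(p) + B(q) + 2, so its minimum is min A + min B + 2.
A'(p) = 12(p - 4)(p - 2)(p + 4) vanishes at p ∈ {-4, 2, 4}; B'(q) = 12(q - 4)(q - 3)(q + 2) vanishes at q ∈ {-2, 3, 4}.
Local minima of A (where A''>0): A(-4)=-1792, A(4)=256. Local minima of B: B(-2)=-416, B(4)=448.
So the global minimum of V is A(-4) + B(-2) + 2 = -1792 − 416 + 2 = -2206, attained at (-4, -2).

-2206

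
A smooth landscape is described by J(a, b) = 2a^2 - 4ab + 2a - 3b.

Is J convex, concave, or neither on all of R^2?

J is quadratic, so its Hessian is the constant matrix H = [[4, -4], [-4, 0]].
det(H) = -16, tr(H) = 4.
det(H) < 0, so H is indefinite: neither convex nor concave.

neither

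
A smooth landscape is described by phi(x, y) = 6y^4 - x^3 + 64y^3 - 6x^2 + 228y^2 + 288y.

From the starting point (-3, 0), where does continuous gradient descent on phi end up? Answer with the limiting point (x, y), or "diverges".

phi is separable, so gradient descent decouples: x follows -∂phi/∂x, y follows -∂phi/∂y.
∂phi/∂x = -3x(x + 4); at x=-3 this is 9, so x decreases.
∂phi/∂y = 24(y + 1)(y + 3)(y + 4); at y=0 this is 288, so y decreases.
x converges to its nearest critical value -4 (a local min of the x-part); y converges to -1. The iterate converges to (-4, -1).

(-4, -1)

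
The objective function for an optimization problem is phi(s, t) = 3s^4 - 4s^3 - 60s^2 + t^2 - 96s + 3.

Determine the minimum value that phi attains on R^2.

-829

phi(s,t) separates as P(s) + Q(t) + 3, so its minimum is min P + min Q + 3.
P'(s) = 12(s - 4)(s + 1)(s + 2) vanishes at s ∈ {-2, -1, 4}; Q'(t) = 2t vanishes at t ∈ {0}.
Local minima of P (where P''>0): P(-2)=32, P(4)=-832. Local minima of Q: Q(0)=0.
So the global minimum of phi is P(4) + Q(0) + 3 = -832 + 0 + 3 = -829, attained at (4, 0).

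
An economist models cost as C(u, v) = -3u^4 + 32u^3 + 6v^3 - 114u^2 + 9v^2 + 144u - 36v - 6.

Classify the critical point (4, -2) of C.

local maximum

The mixed partial ∂²C/∂u∂v is 0, so the Hessian at any point is diag(C_uu, C_vv) = diag(12(-3u^2 + 16u - 19), 18(2v + 1)).
At (4, -2): H = diag(-36, -54).
Both eigenvalues are negative, so H is negative definite: a local maximum.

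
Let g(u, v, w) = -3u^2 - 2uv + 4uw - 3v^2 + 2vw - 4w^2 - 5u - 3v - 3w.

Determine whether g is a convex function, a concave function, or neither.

g is quadratic, so its Hessian is the constant matrix H = [[-6, -2, 4], [-2, -6, 2], [4, 2, -8]].
Leading principal minors: -6, 32, -168.
Signs alternate −, +, − ⇒ H ≺ 0 ⇒ concave.

concave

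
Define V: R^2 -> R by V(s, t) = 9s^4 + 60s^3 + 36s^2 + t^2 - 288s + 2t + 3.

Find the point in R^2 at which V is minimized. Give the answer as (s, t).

(1, -1)

V(s,t) separates as P(s) + Q(t) + 3, so its minimum is min P + min Q + 3.
P'(s) = 36(s - 1)(s + 2)(s + 4) vanishes at s ∈ {-4, -2, 1}; Q'(t) = 2(t + 1) vanishes at t ∈ {-1}.
Local minima of P (where P''>0): P(-4)=192, P(1)=-183. Local minima of Q: Q(-1)=-1.
So the global minimum of V is P(1) + Q(-1) + 3 = -183 − 1 + 3 = -181, attained at (1, -1).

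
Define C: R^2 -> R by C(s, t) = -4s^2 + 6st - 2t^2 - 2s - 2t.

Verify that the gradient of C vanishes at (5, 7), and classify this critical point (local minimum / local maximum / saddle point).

∇C = (-8s + 6t - 2, 6s - 4t - 2); substituting (5, 7) gives ∇C = (0, 0), so (5, 7) is indeed a critical point.
The Hessian of C is constant: H = [[-8, 6], [6, -4]].
det(H) = (-8)·(-4) − 6² = -4.
Since det(H) < 0, H is indefinite and the critical point is a saddle point.

saddle point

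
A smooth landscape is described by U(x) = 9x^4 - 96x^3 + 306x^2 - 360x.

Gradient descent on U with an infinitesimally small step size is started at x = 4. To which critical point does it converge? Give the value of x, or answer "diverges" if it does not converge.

5

U'(x) = 36(x - 5)(x - 2)(x - 1), so U'(4) = -216.
Gradient descent moves in the -U' direction, i.e. x is increasing.
The nearest critical point in that direction is x = 5, where U'' = 432 > 0 (a local minimum). The iterate converges there.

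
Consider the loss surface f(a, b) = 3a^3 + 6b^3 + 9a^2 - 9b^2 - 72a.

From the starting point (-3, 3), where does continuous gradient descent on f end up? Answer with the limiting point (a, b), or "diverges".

f is separable, so gradient descent decouples: a follows -∂f/∂a, b follows -∂f/∂b.
∂f/∂a = 9(a - 2)(a + 4); at a=-3 this is -45, so a increases.
∂f/∂b = 18b(b - 1); at b=3 this is 108, so b decreases.
a converges to its nearest critical value 2 (a local min of the a-part); b converges to 1. The iterate converges to (2, 1).

(2, 1)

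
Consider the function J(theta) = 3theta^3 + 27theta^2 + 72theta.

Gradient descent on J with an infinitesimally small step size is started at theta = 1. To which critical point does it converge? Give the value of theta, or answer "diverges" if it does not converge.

J'(theta) = 9(theta + 2)(theta + 4), so J'(1) = 135.
Gradient descent moves in the -J' direction, i.e. theta is decreasing.
The nearest critical point in that direction is theta = -2, where J'' = 18 > 0 (a local minimum). The iterate converges there.

-2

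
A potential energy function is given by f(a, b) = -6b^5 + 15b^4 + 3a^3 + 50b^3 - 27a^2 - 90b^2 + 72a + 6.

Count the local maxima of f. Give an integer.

2

f separates as a function of a plus a function of b, so ∇f=0 decouples.
∂f/∂a = 9(a - 4)(a - 2) = 0 at a ∈ {2, 4}; ∂f/∂b = -30b(b - 3)(b - 1)(b + 2) = 0 at b ∈ {-2, 0, 1, 3}.
The Hessian is diagonal: diag(f_aa, f_bb). Second derivatives: f_aa(2)=-18, f_aa(4)=18; f_bb(-2)=900, f_bb(0)=-180, f_bb(1)=180, f_bb(3)=-900.
Local maxima occur where both diagonal entries negative: (2, 0), (2, 3). Count: 2.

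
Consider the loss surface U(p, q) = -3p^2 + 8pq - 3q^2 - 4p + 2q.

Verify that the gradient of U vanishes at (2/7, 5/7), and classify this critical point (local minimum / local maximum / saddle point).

∇U = (-6p + 8q - 4, 8p - 6q + 2); substituting (2/7, 5/7) gives ∇U = (0, 0), so (2/7, 5/7) is indeed a critical point.
The Hessian of U is constant: H = [[-6, 8], [8, -6]].
det(H) = (-6)·(-6) − 8² = -28.
Since det(H) < 0, H is indefinite and the critical point is a saddle point.

saddle point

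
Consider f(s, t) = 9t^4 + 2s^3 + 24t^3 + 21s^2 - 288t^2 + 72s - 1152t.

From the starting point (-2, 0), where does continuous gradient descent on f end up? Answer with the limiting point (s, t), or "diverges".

f is separable, so gradient descent decouples: s follows -∂f/∂s, t follows -∂f/∂t.
∂f/∂s = 6(s + 3)(s + 4); at s=-2 this is 12, so s decreases.
∂f/∂t = 36(t - 4)(t + 2)(t + 4); at t=0 this is -1152, so t increases.
s converges to its nearest critical value -3 (a local min of the s-part); t converges to 4. The iterate converges to (-3, 4).

(-3, 4)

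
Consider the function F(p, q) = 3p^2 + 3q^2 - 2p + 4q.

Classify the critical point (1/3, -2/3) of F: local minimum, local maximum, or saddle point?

local minimum

The Hessian of F is constant: H = [[6, 0], [0, 6]].
det(H) = 6·6 − 0² = 36.
det(H) > 0 and tr(H) = 12 > 0, so H is positive definite and the point is a local minimum.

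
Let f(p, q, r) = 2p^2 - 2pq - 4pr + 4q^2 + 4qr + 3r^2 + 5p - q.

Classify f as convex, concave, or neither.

f is quadratic, so its Hessian is the constant matrix H = [[4, -2, -4], [-2, 8, 4], [-4, 4, 6]].
Leading principal minors: 4, 28, 40.
All positive ⇒ H ≻ 0 ⇒ convex.

convex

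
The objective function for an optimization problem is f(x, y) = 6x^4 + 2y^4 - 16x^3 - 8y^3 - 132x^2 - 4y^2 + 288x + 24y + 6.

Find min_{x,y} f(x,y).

-1146

f(x,y) separates as P(x) + Q(y) + 6, so its minimum is min P + min Q + 6.
P'(x) = 24(x - 4)(x - 1)(x + 3) vanishes at x ∈ {-3, 1, 4}; Q'(y) = 8(y - 3)(y - 1)(y + 1) vanishes at y ∈ {-1, 1, 3}.
Local minima of P (where P''>0): P(-3)=-1134, P(4)=-448. Local minima of Q: Q(-1)=-18, Q(3)=-18.
So the global minimum of f is P(-3) + Q(-1) + 6 = -1134 − 18 + 6 = -1146, attained at (-3, -1).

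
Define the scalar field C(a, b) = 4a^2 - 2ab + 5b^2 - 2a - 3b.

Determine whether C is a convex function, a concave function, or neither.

C is quadratic, so its Hessian is the constant matrix H = [[8, -2], [-2, 10]].
det(H) = 76, tr(H) = 18.
det(H) > 0 and tr(H) > 0, so H is positive definite everywhere: convex.

convex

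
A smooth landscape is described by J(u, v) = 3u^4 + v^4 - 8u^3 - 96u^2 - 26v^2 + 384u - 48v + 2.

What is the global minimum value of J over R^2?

-2142

J(u,v) separates as P(u) + Q(v) + 2, so its minimum is min P + min Q + 2.
P'(u) = 12(u - 4)(u - 2)(u + 4) vanishes at u ∈ {-4, 2, 4}; Q'(v) = 4(v - 4)(v + 1)(v + 3) vanishes at v ∈ {-3, -1, 4}.
Local minima of P (where P''>0): P(-4)=-1792, P(4)=256. Local minima of Q: Q(-3)=-9, Q(4)=-352.
So the global minimum of J is P(-4) + Q(4) + 2 = -1792 − 352 + 2 = -2142, attained at (-4, 4).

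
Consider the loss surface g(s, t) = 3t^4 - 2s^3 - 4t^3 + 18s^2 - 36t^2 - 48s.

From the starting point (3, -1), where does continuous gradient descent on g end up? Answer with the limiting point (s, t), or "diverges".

g is separable, so gradient descent decouples: s follows -∂g/∂s, t follows -∂g/∂t.
∂g/∂s = -6(s - 4)(s - 2); at s=3 this is 6, so s decreases.
∂g/∂t = 12t(t - 3)(t + 2); at t=-1 this is 48, so t decreases.
s converges to its nearest critical value 2 (a local min of the s-part); t converges to -2. The iterate converges to (2, -2).

(2, -2)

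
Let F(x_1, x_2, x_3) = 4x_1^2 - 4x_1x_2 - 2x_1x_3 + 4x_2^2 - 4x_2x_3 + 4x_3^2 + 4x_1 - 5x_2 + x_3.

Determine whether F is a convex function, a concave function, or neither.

convex

F is quadratic, so its Hessian is the constant matrix H = [[8, -4, -2], [-4, 8, -4], [-2, -4, 8]].
Leading principal minors: 8, 48, 160.
All positive ⇒ H ≻ 0 ⇒ convex.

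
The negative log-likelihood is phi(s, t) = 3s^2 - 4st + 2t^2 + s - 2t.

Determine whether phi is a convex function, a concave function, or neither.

convex

phi is quadratic, so its Hessian is the constant matrix H = [[6, -4], [-4, 4]].
det(H) = 8, tr(H) = 10.
det(H) > 0 and tr(H) > 0, so H is positive definite everywhere: convex.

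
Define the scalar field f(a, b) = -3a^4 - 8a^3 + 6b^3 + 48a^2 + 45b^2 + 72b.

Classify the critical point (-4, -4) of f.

local maximum

The mixed partial ∂²f/∂a∂b is 0, so the Hessian at any point is diag(f_aa, f_bb) = diag(12(-3a^2 - 4a + 8), 18(2b + 5)).
At (-4, -4): H = diag(-288, -54).
Both eigenvalues are negative, so H is negative definite: a local maximum.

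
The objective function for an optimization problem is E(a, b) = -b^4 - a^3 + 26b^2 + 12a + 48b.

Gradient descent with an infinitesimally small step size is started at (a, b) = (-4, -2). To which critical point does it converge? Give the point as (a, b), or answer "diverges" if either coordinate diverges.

E is separable, so gradient descent decouples: a follows -∂E/∂a, b follows -∂E/∂b.
∂E/∂a = -3(a - 2)(a + 2); at a=-4 this is -36, so a increases.
∂E/∂b = -4(b - 4)(b + 1)(b + 3); at b=-2 this is -24, so b increases.
a converges to its nearest critical value -2 (a local min of the a-part); b converges to -1. The iterate converges to (-2, -1).

(-2, -1)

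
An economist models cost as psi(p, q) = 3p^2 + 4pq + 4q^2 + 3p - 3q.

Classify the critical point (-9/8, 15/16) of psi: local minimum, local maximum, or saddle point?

The Hessian of psi is constant: H = [[6, 4], [4, 8]].
det(H) = 6·8 − 4² = 32.
det(H) > 0 and tr(H) = 14 > 0, so H is positive definite and the point is a local minimum.

local minimum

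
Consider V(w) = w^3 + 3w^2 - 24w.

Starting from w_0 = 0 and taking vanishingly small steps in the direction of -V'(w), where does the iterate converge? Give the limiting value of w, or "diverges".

V'(w) = 3(w - 2)(w + 4), so V'(0) = -24.
Gradient descent moves in the -V' direction, i.e. w is increasing.
The nearest critical point in that direction is w = 2, where V'' = 18 > 0 (a local minimum). The iterate converges there.

2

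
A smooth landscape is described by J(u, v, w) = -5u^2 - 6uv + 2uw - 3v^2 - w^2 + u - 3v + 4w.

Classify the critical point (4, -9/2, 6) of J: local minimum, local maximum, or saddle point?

The Hessian is constant: H = [[-10, -6, 2], [-6, -6, 0], [2, 0, -2]].
Leading principal minors: Δ₁ = -10, Δ₂ = 24, Δ₃ = -24.
The minors alternate sign starting negative (−, +, −), so H is negative definite: a local maximum.

local maximum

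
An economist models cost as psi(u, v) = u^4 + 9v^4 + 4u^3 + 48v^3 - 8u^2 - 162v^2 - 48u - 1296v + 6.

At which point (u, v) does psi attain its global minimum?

(2, 3)

psi(u,v) separates as P(u) + Q(v) + 6, so its minimum is min P + min Q + 6.
P'(u) = 4(u - 2)(u + 2)(u + 3) vanishes at u ∈ {-3, -2, 2}; Q'(v) = 36(v - 3)(v + 3)(v + 4) vanishes at v ∈ {-4, -3, 3}.
Local minima of P (where P''>0): P(-3)=45, P(2)=-80. Local minima of Q: Q(-4)=1824, Q(3)=-3321.
So the global minimum of psi is P(2) + Q(3) + 6 = -80 − 3321 + 6 = -3395, attained at (2, 3).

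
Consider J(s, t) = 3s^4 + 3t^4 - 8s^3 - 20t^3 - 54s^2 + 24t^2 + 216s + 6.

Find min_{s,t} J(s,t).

-797

J(s,t) separates as P(s) + Q(t) + 6, so its minimum is min P + min Q + 6.
P'(s) = 12(s - 3)(s - 2)(s + 3) vanishes at s ∈ {-3, 2, 3}; Q'(t) = 12t(t - 4)(t - 1) vanishes at t ∈ {0, 1, 4}.
Local minima of P (where P''>0): P(-3)=-675, P(3)=189. Local minima of Q: Q(0)=0, Q(4)=-128.
So the global minimum of J is P(-3) + Q(4) + 6 = -675 − 128 + 6 = -797, attained at (-3, 4).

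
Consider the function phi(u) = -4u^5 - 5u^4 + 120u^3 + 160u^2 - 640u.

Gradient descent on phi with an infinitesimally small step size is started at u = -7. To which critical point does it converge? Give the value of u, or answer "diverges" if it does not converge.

-4

phi'(u) = -20(u - 4)(u - 1)(u + 2)(u + 4), so phi'(-7) = -26400.
Gradient descent moves in the -phi' direction, i.e. u is increasing.
The nearest critical point in that direction is u = -4, where phi'' = 1600 > 0 (a local minimum). The iterate converges there.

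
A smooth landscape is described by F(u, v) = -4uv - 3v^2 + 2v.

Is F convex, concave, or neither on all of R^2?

F is quadratic, so its Hessian is the constant matrix H = [[0, -4], [-4, -6]].
det(H) = -16, tr(H) = -6.
det(H) < 0, so H is indefinite: neither convex nor concave.

neither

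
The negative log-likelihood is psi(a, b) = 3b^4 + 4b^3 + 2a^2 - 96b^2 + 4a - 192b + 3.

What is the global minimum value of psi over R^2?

psi(a,b) separates as P(a) + Q(b) + 3, so its minimum is min P + min Q + 3.
P'(a) = 4a + 4 vanishes at a ∈ {-1}; Q'(b) = 12(b - 4)(b + 1)(b + 4) vanishes at b ∈ {-4, -1, 4}.
Local minima of P (where P''>0): P(-1)=-2. Local minima of Q: Q(-4)=-256, Q(4)=-1280.
So the global minimum of psi is P(-1) + Q(4) + 3 = -2 − 1280 + 3 = -1279, attained at (-1, 4).

-1279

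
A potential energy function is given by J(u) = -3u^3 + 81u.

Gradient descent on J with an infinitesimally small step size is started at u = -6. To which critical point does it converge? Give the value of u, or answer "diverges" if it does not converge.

-3

J'(u) = -9(u - 3)(u + 3), so J'(-6) = -243.
Gradient descent moves in the -J' direction, i.e. u is increasing.
The nearest critical point in that direction is u = -3, where J'' = 54 > 0 (a local minimum). The iterate converges there.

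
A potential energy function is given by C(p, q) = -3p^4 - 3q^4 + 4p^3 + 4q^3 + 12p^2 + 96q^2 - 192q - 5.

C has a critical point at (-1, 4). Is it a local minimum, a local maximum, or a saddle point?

local maximum

The mixed partial ∂²C/∂p∂q is 0, so the Hessian at any point is diag(C_pp, C_qq) = diag(12(-3p^2 + 2p + 2), 12(-3q^2 + 2q + 16)).
At (-1, 4): H = diag(-36, -288).
Both eigenvalues are negative, so H is negative definite: a local maximum.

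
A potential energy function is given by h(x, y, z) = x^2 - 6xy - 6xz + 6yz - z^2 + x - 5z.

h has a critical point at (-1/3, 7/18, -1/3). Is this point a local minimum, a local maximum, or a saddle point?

saddle point

The Hessian is constant: H = [[2, -6, -6], [-6, 0, 6], [-6, 6, -2]].
Leading principal minors: Δ₁ = 2, Δ₂ = -36, Δ₃ = 432.
The minors fit neither the all-positive nor the alternating-sign pattern, so H is indefinite: a saddle point.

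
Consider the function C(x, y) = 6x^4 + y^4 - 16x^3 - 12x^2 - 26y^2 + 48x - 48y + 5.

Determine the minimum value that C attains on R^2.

-385

C(x,y) separates as P(x) + Q(y) + 5, so its minimum is min P + min Q + 5.
P'(x) = 24(x - 2)(x - 1)(x + 1) vanishes at x ∈ {-1, 1, 2}; Q'(y) = 4(y - 4)(y + 1)(y + 3) vanishes at y ∈ {-3, -1, 4}.
Local minima of P (where P''>0): P(-1)=-38, P(2)=16. Local minima of Q: Q(-3)=-9, Q(4)=-352.
So the global minimum of C is P(-1) + Q(4) + 5 = -38 − 352 + 5 = -385, attained at (-1, 4).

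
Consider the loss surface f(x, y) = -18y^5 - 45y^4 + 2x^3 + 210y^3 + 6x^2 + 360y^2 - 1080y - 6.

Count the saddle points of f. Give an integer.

4

f separates as a function of x plus a function of y, so ∇f=0 decouples.
∂f/∂x = 6x(x + 2) = 0 at x ∈ {-2, 0}; ∂f/∂y = -90(y - 2)(y - 1)(y + 2)(y + 3) = 0 at y ∈ {-3, -2, 1, 2}.
The Hessian is diagonal: diag(f_xx, f_yy). Second derivatives: f_xx(-2)=-12, f_xx(0)=12; f_yy(-3)=1800, f_yy(-2)=-1080, f_yy(1)=1080, f_yy(2)=-1800.
Saddle points occur where the two diagonal entries have opposite signs: (-2, -3), (-2, 1), (0, -2), (0, 2). Count: 4.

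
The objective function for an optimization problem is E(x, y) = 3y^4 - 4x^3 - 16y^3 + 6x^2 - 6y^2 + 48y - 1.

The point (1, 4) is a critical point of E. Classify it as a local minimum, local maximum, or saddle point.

The mixed partial ∂²E/∂x∂y is 0, so the Hessian at any point is diag(E_xx, E_yy) = diag(12(-2x + 1), 12(3y^2 - 8y - 1)).
At (1, 4): H = diag(-12, 180).
The eigenvalues have opposite signs, so H is indefinite: a saddle point.

saddle point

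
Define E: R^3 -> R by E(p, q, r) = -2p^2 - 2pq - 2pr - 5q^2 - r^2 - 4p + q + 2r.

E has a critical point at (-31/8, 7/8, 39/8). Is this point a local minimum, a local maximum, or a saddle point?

The Hessian is constant: H = [[-4, -2, -2], [-2, -10, 0], [-2, 0, -2]].
Leading principal minors: Δ₁ = -4, Δ₂ = 36, Δ₃ = -32.
The minors alternate sign starting negative (−, +, −), so H is negative definite: a local maximum.

local maximum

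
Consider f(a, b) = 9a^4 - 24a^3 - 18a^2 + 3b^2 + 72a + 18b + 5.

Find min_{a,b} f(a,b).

f(a,b) separates as P(a) + Q(b) + 5, so its minimum is min P + min Q + 5.
P'(a) = 36(a - 2)(a - 1)(a + 1) vanishes at a ∈ {-1, 1, 2}; Q'(b) = 6b + 18 vanishes at b ∈ {-3}.
Local minima of P (where P''>0): P(-1)=-57, P(2)=24. Local minima of Q: Q(-3)=-27.
So the global minimum of f is P(-1) + Q(-3) + 5 = -57 − 27 + 5 = -79, attained at (-1, -3).

-79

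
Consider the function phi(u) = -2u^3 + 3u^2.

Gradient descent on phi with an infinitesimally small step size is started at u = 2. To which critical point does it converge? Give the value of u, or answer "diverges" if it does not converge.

phi'(u) = -6u(u - 1), so phi'(2) = -12.
Gradient descent moves in the -phi' direction, i.e. u is increasing.
There is no critical point above u=2, and phi' keeps the same sign, so the iterate runs off to +∞.

diverges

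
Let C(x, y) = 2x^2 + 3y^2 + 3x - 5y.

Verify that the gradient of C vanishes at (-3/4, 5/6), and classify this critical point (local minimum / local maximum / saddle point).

∇C = (4x + 3, 6y - 5); substituting (-3/4, 5/6) gives ∇C = (0, 0), so (-3/4, 5/6) is indeed a critical point.
The Hessian of C is constant: H = [[4, 0], [0, 6]].
det(H) = 4·6 − 0² = 24.
det(H) > 0 and tr(H) = 10 > 0, so H is positive definite and the point is a local minimum.

local minimum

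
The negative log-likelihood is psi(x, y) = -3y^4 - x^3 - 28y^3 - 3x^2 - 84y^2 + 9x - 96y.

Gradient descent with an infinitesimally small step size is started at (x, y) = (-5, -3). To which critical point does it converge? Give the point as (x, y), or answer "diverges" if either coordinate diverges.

(-3, -2)

psi is separable, so gradient descent decouples: x follows -∂psi/∂x, y follows -∂psi/∂y.
∂psi/∂x = -3(x - 1)(x + 3); at x=-5 this is -36, so x increases.
∂psi/∂y = -12(y + 1)(y + 2)(y + 4); at y=-3 this is -24, so y increases.
x converges to its nearest critical value -3 (a local min of the x-part); y converges to -2. The iterate converges to (-3, -2).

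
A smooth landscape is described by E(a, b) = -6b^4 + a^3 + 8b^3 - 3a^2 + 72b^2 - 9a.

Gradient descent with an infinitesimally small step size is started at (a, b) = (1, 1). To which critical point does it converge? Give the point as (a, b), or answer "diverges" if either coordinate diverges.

(3, 0)

E is separable, so gradient descent decouples: a follows -∂E/∂a, b follows -∂E/∂b.
∂E/∂a = 3(a - 3)(a + 1); at a=1 this is -12, so a increases.
∂E/∂b = -24b(b - 3)(b + 2); at b=1 this is 144, so b decreases.
a converges to its nearest critical value 3 (a local min of the a-part); b converges to 0. The iterate converges to (3, 0).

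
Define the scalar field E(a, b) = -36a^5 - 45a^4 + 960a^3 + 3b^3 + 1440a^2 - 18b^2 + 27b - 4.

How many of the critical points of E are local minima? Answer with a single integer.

E separates as a function of a plus a function of b, so ∇E=0 decouples.
∂E/∂a = -180a(a - 4)(a + 1)(a + 4) = 0 at a ∈ {-4, -1, 0, 4}; ∂E/∂b = 9(b - 3)(b - 1) = 0 at b ∈ {1, 3}.
The Hessian is diagonal: diag(E_aa, E_bb). Second derivatives: E_aa(-4)=17280, E_aa(-1)=-2700, E_aa(0)=2880, E_aa(4)=-28800; E_bb(1)=-18, E_bb(3)=18.
Local minima occur where both diagonal entries positive: (-4, 3), (0, 3). Count: 2.

2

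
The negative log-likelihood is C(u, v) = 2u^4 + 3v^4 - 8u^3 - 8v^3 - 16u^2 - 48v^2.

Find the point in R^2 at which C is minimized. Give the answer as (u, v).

(4, 4)

C(u,v) separates as P(u) + Q(v), so its minimum is min P + min Q.
P'(u) = 8u(u - 4)(u + 1) vanishes at u ∈ {-1, 0, 4}; Q'(v) = 12v(v - 4)(v + 2) vanishes at v ∈ {-2, 0, 4}.
Local minima of P (where P''>0): P(-1)=-6, P(4)=-256. Local minima of Q: Q(-2)=-80, Q(4)=-512.
So the global minimum of C is P(4) + Q(4) = -256 − 512 = -768, attained at (4, 4).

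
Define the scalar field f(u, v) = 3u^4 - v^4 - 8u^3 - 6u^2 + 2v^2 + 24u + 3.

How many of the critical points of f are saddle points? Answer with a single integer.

f separates as a function of u plus a function of v, so ∇f=0 decouples.
∂f/∂u = 12(u - 2)(u - 1)(u + 1) = 0 at u ∈ {-1, 1, 2}; ∂f/∂v = -4v(v - 1)(v + 1) = 0 at v ∈ {-1, 0, 1}.
The Hessian is diagonal: diag(f_uu, f_vv). Second derivatives: f_uu(-1)=72, f_uu(1)=-24, f_uu(2)=36; f_vv(-1)=-8, f_vv(0)=4, f_vv(1)=-8.
Saddle points occur where the two diagonal entries have opposite signs: (-1, -1), (-1, 1), (1, 0), (2, -1), (2, 1). Count: 5.

5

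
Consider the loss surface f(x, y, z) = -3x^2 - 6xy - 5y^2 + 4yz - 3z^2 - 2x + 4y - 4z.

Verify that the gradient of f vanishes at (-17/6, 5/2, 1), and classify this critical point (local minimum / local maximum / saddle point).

∇f = (-6x - 6y - 2, -6x - 10y + 4z + 4, 4y - 6z - 4); substituting (-17/6, 5/2, 1) gives ∇f = (0, 0, 0), so (-17/6, 5/2, 1) is indeed a critical point.
The Hessian is constant: H = [[-6, -6, 0], [-6, -10, 4], [0, 4, -6]].
Leading principal minors: Δ₁ = -6, Δ₂ = 24, Δ₃ = -48.
The minors alternate sign starting negative (−, +, −), so H is negative definite: a local maximum.

local maximum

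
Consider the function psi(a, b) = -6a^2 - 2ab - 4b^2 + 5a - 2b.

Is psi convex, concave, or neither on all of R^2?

psi is quadratic, so its Hessian is the constant matrix H = [[-12, -2], [-2, -8]].
det(H) = 92, tr(H) = -20.
det(H) > 0 and tr(H) < 0, so H is negative definite everywhere: concave.

concave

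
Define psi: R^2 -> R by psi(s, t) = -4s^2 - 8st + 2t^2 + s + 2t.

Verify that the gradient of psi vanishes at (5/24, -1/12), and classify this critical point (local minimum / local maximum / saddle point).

saddle point

∇psi = (-8s - 8t + 1, -8s + 4t + 2); substituting (5/24, -1/12) gives ∇psi = (0, 0), so (5/24, -1/12) is indeed a critical point.
The Hessian of psi is constant: H = [[-8, -8], [-8, 4]].
det(H) = (-8)·4 − (-8)² = -96.
Since det(H) < 0, H is indefinite and the critical point is a saddle point.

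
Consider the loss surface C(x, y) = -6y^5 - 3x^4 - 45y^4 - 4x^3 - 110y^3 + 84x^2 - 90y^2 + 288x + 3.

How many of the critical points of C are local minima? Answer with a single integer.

C separates as a function of x plus a function of y, so ∇C=0 decouples.
∂C/∂x = -12(x - 4)(x + 2)(x + 3) = 0 at x ∈ {-3, -2, 4}; ∂C/∂y = -30y(y + 1)(y + 2)(y + 3) = 0 at y ∈ {-3, -2, -1, 0}.
The Hessian is diagonal: diag(C_xx, C_yy). Second derivatives: C_xx(-3)=-84, C_xx(-2)=72, C_xx(4)=-504; C_yy(-3)=180, C_yy(-2)=-60, C_yy(-1)=60, C_yy(0)=-180.
Local minima occur where both diagonal entries positive: (-2, -3), (-2, -1). Count: 2.

2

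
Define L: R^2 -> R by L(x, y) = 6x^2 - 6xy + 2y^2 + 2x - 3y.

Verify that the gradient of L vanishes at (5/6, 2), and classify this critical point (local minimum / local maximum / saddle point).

local minimum

∇L = (12x - 6y + 2, -6x + 4y - 3); substituting (5/6, 2) gives ∇L = (0, 0), so (5/6, 2) is indeed a critical point.
The Hessian of L is constant: H = [[12, -6], [-6, 4]].
det(H) = 12·4 − (-6)² = 12.
det(H) > 0 and tr(H) = 16 > 0, so H is positive definite and the point is a local minimum.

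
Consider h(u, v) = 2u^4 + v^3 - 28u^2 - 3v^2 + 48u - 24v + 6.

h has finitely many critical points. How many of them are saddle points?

3

h separates as a function of u plus a function of v, so ∇h=0 decouples.
∂h/∂u = 8(u - 2)(u - 1)(u + 3) = 0 at u ∈ {-3, 1, 2}; ∂h/∂v = 3(v - 4)(v + 2) = 0 at v ∈ {-2, 4}.
The Hessian is diagonal: diag(h_uu, h_vv). Second derivatives: h_uu(-3)=160, h_uu(1)=-32, h_uu(2)=40; h_vv(-2)=-18, h_vv(4)=18.
Saddle points occur where the two diagonal entries have opposite signs: (-3, -2), (1, 4), (2, -2). Count: 3.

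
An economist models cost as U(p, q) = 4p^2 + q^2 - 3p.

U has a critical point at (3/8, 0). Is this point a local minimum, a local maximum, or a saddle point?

local minimum

The Hessian of U is constant: H = [[8, 0], [0, 2]].
det(H) = 8·2 − 0² = 16.
det(H) > 0 and tr(H) = 10 > 0, so H is positive definite and the point is a local minimum.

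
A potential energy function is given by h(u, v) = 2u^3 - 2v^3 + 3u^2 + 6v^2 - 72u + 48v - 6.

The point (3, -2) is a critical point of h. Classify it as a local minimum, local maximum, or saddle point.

The mixed partial ∂²h/∂u∂v is 0, so the Hessian at any point is diag(h_uu, h_vv) = diag(6(2u + 1), 12(-v + 1)).
At (3, -2): H = diag(42, 36).
Both eigenvalues are positive, so H is positive definite: a local minimum.

local minimum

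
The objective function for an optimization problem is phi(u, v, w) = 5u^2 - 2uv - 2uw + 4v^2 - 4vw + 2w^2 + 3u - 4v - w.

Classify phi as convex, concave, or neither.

phi is quadratic, so its Hessian is the constant matrix H = [[10, -2, -2], [-2, 8, -4], [-2, -4, 4]].
Leading principal minors: 10, 76, 80.
All positive ⇒ H ≻ 0 ⇒ convex.

convex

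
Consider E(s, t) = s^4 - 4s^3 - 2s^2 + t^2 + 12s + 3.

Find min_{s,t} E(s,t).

-6

E(s,t) separates as P(s) + Q(t) + 3, so its minimum is min P + min Q + 3.
P'(s) = 4(s - 3)(s - 1)(s + 1) vanishes at s ∈ {-1, 1, 3}; Q'(t) = 2t vanishes at t ∈ {0}.
Local minima of P (where P''>0): P(-1)=-9, P(3)=-9. Local minima of Q: Q(0)=0.
So the global minimum of E is P(-1) + Q(0) + 3 = -9 + 0 + 3 = -6, attained at (-1, 0).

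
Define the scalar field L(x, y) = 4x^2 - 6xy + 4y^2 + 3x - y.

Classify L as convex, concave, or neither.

L is quadratic, so its Hessian is the constant matrix H = [[8, -6], [-6, 8]].
det(H) = 28, tr(H) = 16.
det(H) > 0 and tr(H) > 0, so H is positive definite everywhere: convex.

convex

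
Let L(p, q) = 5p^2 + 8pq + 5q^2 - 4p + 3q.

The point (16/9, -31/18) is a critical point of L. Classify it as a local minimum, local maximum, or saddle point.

local minimum

The Hessian of L is constant: H = [[10, 8], [8, 10]].
det(H) = 10·10 − 8² = 36.
det(H) > 0 and tr(H) = 20 > 0, so H is positive definite and the point is a local minimum.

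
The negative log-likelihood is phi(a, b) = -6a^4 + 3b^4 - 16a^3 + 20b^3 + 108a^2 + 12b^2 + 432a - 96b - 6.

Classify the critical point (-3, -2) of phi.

local maximum

The mixed partial ∂²phi/∂a∂b is 0, so the Hessian at any point is diag(phi_aa, phi_bb) = diag(24(-3a^2 - 4a + 9), 12(3b^2 + 10b + 2)).
At (-3, -2): H = diag(-144, -72).
Both eigenvalues are negative, so H is negative definite: a local maximum.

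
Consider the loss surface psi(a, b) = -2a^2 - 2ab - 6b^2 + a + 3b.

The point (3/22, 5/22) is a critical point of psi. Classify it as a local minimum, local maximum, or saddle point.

local maximum

The Hessian of psi is constant: H = [[-4, -2], [-2, -12]].
det(H) = (-4)·(-12) − (-2)² = 44.
det(H) > 0 and tr(H) = -16 < 0, so H is negative definite and the point is a local maximum.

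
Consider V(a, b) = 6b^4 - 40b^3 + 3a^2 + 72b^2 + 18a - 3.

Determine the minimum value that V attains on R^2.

V(a,b) separates as P(a) + Q(b) − 3, so its minimum is min P + min Q − 3.
P'(a) = 6a + 18 vanishes at a ∈ {-3}; Q'(b) = 24b(b - 3)(b - 2) vanishes at b ∈ {0, 2, 3}.
Local minima of P (where P''>0): P(-3)=-27. Local minima of Q: Q(0)=0, Q(3)=54.
So the global minimum of V is P(-3) + Q(0) − 3 = -27 + 0 − 3 = -30, attained at (-3, 0).

-30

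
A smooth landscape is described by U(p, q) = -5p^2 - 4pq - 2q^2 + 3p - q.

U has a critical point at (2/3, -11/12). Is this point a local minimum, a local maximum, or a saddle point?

The Hessian of U is constant: H = [[-10, -4], [-4, -4]].
det(H) = (-10)·(-4) − (-4)² = 24.
det(H) > 0 and tr(H) = -14 < 0, so H is negative definite and the point is a local maximum.

local maximum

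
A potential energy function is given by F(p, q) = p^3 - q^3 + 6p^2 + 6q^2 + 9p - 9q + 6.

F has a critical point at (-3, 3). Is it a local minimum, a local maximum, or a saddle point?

local maximum

The mixed partial ∂²F/∂p∂q is 0, so the Hessian at any point is diag(F_pp, F_qq) = diag(6(p + 2), 6(-q + 2)).
At (-3, 3): H = diag(-6, -6).
Both eigenvalues are negative, so H is negative definite: a local maximum.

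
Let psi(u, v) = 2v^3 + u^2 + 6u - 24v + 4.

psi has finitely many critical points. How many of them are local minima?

psi separates as a function of u plus a function of v, so ∇psi=0 decouples.
∂psi/∂u = 2(u + 3) = 0 at u ∈ {-3}; ∂psi/∂v = 6(v - 2)(v + 2) = 0 at v ∈ {-2, 2}.
The Hessian is diagonal: diag(psi_uu, psi_vv). Second derivatives: psi_uu(-3)=2; psi_vv(-2)=-24, psi_vv(2)=24.
Local minima occur where both diagonal entries positive: (-3, 2). Count: 1.

1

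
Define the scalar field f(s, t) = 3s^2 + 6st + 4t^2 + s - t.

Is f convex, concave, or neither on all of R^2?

f is quadratic, so its Hessian is the constant matrix H = [[6, 6], [6, 8]].
det(H) = 12, tr(H) = 14.
det(H) > 0 and tr(H) > 0, so H is positive definite everywhere: convex.

convex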